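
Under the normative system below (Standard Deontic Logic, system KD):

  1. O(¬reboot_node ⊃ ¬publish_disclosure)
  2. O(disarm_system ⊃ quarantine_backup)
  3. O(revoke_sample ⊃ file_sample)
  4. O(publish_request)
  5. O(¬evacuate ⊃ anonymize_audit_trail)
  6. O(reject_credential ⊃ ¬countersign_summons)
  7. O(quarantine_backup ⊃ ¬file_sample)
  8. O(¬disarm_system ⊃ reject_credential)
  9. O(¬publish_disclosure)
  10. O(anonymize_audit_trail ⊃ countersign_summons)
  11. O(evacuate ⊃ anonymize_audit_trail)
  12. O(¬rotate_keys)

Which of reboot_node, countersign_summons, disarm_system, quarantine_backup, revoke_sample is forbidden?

revoke_sample

By case analysis on evacuate: premise 11 gives O(evacuate ⊃ anonymize_audit_trail) and premise 5 gives O(¬evacuate ⊃ anonymize_audit_trail), so O(anonymize_audit_trail) either way.
Applying K to premise 10 (O(anonymize_audit_trail ⊃ countersign_summons)) and O(anonymize_audit_trail) yields O(countersign_summons).
Premise 6, O(reject_credential ⊃ ¬countersign_summons), contraposes to O(countersign_summons ⊃ ¬reject_credential); with O(countersign_summons) we get O(¬reject_credential).
Premise 8, O(¬disarm_system ⊃ reject_credential), contraposes to O(¬reject_credential ⊃ disarm_system); with O(¬reject_credential) we get O(disarm_system).
From O(disarm_system) and premise 2, O(disarm_system ⊃ quarantine_backup), we obtain O(quarantine_backup).
Applying K to premise 7 (O(quarantine_backup ⊃ ¬file_sample)) and O(quarantine_backup) yields O(¬file_sample).
Premise 3 is O(revoke_sample ⊃ file_sample); contrapositively O(¬file_sample ⊃ ¬revoke_sample). Since O(¬file_sample) holds, K gives O(¬revoke_sample).
So O(¬revoke_sample) holds, i.e. revoke_sample is forbidden. None of the other listed options is forbidden under the premises.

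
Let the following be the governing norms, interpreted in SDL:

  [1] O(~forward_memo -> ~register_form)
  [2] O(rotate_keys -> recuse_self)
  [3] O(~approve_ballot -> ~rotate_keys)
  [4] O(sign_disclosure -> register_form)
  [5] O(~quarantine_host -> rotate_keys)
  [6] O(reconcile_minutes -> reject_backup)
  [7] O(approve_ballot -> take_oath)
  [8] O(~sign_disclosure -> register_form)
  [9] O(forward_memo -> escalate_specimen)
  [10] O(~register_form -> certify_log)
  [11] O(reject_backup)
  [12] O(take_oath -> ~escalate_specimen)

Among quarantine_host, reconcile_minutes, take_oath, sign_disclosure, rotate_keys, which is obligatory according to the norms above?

By case analysis on ~sign_disclosure: premise 8 gives O(~sign_disclosure -> register_form) and premise 4 gives O(sign_disclosure -> register_form), so O(register_form) either way.
The contrapositive of premise 1 (O(~forward_memo -> ~register_form)) is O(register_form -> forward_memo), and O(register_form) is already established, so O(forward_memo).
From O(forward_memo) and premise 9, O(forward_memo -> escalate_specimen), we obtain O(escalate_specimen).
Premise 12, O(take_oath -> ~escalate_specimen), contraposes to O(escalate_specimen -> ~take_oath); with O(escalate_specimen) we get O(~take_oath).
Premise 7 is O(approve_ballot -> take_oath); contrapositively O(~take_oath -> ~approve_ballot). Since O(~take_oath) holds, K gives O(~approve_ballot).
With premise 3, O(~approve_ballot -> ~rotate_keys), the K-axiom yields O(~rotate_keys).
Premise 5 is O(~quarantine_host -> rotate_keys); contrapositively O(~rotate_keys -> quarantine_host). Since O(~rotate_keys) holds, K gives O(quarantine_host).
So O(quarantine_host) holds — quarantine_host is obligatory. None of the other listed options is made obligatory by any chain of premises.

quarantine_host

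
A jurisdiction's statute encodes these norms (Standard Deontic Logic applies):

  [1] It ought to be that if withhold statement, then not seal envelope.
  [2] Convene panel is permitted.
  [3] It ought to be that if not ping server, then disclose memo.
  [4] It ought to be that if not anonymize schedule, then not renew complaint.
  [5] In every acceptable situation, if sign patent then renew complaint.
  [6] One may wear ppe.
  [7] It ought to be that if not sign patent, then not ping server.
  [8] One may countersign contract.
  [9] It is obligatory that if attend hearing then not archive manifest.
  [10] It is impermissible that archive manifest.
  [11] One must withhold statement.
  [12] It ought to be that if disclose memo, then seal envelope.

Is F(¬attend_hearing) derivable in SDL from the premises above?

Premise 9 is O(attend_hearing → ¬archive_manifest); even if O(¬archive_manifest) held, inferring O(attend_hearing) would be affirming the consequent — invalid.
No other premise forces O(attend_hearing). An ideal world satisfying every premise can still have ¬attend_hearing true, so F(¬attend_hearing) is not derivable.

No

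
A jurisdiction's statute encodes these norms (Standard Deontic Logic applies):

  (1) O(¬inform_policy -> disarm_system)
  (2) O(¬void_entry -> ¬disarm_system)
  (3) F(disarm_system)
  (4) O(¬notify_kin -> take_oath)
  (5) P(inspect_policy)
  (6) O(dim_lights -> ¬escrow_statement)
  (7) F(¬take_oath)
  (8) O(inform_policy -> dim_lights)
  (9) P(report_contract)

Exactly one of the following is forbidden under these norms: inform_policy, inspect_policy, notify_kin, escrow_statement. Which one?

escrow_statement

F(disarm_system) at premise 3 means O(¬disarm_system).
The contrapositive of premise 1 (O(¬inform_policy -> disarm_system)) is O(¬disarm_system -> inform_policy), and O(¬disarm_system) is already established, so O(inform_policy).
Applying K to premise 8 (O(inform_policy -> dim_lights)) and O(inform_policy) yields O(dim_lights).
Applying K to premise 6 (O(dim_lights -> ¬escrow_statement)) and O(dim_lights) yields O(¬escrow_statement).
So O(¬escrow_statement) holds, i.e. escrow_statement is forbidden. None of the other listed options is forbidden under the premises.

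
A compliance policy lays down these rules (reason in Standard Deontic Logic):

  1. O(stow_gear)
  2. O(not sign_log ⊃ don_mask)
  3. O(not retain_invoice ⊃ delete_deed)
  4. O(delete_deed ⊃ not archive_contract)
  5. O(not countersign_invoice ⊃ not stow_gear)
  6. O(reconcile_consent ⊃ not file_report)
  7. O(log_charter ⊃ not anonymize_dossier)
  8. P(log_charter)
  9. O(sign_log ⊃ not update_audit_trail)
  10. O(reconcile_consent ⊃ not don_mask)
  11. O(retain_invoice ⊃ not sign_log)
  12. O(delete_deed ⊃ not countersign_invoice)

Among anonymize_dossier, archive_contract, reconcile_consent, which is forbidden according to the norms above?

From premise 1 we have O(stow_gear).
Premise 5 is O(not countersign_invoice ⊃ not stow_gear); contrapositively O(stow_gear ⊃ countersign_invoice). Since O(stow_gear) holds, K gives O(countersign_invoice).
The contrapositive of premise 12 (O(delete_deed ⊃ not countersign_invoice)) is O(countersign_invoice ⊃ not delete_deed), and O(countersign_invoice) is already established, so O(not delete_deed).
Premise 3, O(not retain_invoice ⊃ delete_deed), contraposes to O(not delete_deed ⊃ retain_invoice); with O(not delete_deed) we get O(retain_invoice).
From O(retain_invoice) and premise 11, O(retain_invoice ⊃ not sign_log), we obtain O(not sign_log).
Applying K to premise 2 (O(not sign_log ⊃ don_mask)) and O(not sign_log) yields O(don_mask).
Premise 10, O(reconcile_consent ⊃ not don_mask), contraposes to O(don_mask ⊃ not reconcile_consent); with O(don_mask) we get O(not reconcile_consent).
So O(not reconcile_consent) holds, i.e. reconcile_consent is forbidden. None of the other listed options is forbidden under the premises.

reconcile_consent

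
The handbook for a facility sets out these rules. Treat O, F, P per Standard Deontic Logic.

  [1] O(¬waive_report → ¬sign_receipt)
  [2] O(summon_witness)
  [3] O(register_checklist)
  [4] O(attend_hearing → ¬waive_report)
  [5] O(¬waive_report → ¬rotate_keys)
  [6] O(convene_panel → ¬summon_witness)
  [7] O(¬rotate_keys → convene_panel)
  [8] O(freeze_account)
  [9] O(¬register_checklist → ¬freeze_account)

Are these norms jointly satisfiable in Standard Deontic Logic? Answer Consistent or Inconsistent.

Premise 9 is O(¬register_checklist → ¬freeze_account), but O(¬register_checklist) is not derivable from the premises, so it does not yield O(¬freeze_account).
So O(¬freeze_account) is not derivable, and the apparent clash with O(freeze_account) does not arise.
A world satisfying every obligation exists (e.g. attend_hearing=false, convene_panel=false, freeze_account=true, register_checklist=true, rotate_keys=true, sign_receipt=false, summon_witness=true, waive_report=true); no atom is both obligatory and forbidden, so the set is consistent.

Consistent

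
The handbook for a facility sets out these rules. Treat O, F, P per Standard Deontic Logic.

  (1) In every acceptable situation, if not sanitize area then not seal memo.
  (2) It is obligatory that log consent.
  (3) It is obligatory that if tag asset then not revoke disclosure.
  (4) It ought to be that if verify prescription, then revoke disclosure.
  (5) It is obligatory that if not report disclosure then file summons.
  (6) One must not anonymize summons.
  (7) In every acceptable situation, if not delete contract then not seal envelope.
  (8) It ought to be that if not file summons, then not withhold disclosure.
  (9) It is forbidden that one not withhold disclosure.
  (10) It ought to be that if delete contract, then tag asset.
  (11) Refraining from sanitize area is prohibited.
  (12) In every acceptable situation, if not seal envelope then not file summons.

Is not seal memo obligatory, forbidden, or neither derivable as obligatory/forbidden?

Neither

Premise 1 is O(¬sanitize_area → ¬seal_memo), but O(¬sanitize_area) is not derivable from the premises, so it does not yield O(¬seal_memo).
No premise or chain of K-axiom applications forces O(¬seal_memo), and none forces O(seal_memo). So ¬seal_memo is neither obligatory nor forbidden under these norms.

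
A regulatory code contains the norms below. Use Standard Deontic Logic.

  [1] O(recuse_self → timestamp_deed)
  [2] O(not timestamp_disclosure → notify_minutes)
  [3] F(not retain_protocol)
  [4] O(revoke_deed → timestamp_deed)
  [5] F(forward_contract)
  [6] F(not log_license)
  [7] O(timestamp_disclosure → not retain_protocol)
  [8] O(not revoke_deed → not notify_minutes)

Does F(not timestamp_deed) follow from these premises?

F(not retain_protocol) at premise 3 means O(retain_protocol).
The contrapositive of premise 7 (O(timestamp_disclosure → not retain_protocol)) is O(retain_protocol → not timestamp_disclosure), and O(retain_protocol) is already established, so O(not timestamp_disclosure).
With premise 2, O(not timestamp_disclosure → notify_minutes), the K-axiom yields O(notify_minutes).
Premise 8 is O(not revoke_deed → not notify_minutes); contrapositively O(notify_minutes → revoke_deed). Since O(notify_minutes) holds, K gives O(revoke_deed).
Premise 4 is O(revoke_deed → timestamp_deed); since O(revoke_deed), deontic closure gives O(timestamp_deed).
Premises 1, 5, 6 do not contribute to this derivation.
So O(timestamp_deed) holds, i.e. F(not timestamp_deed). The claim follows.

Yes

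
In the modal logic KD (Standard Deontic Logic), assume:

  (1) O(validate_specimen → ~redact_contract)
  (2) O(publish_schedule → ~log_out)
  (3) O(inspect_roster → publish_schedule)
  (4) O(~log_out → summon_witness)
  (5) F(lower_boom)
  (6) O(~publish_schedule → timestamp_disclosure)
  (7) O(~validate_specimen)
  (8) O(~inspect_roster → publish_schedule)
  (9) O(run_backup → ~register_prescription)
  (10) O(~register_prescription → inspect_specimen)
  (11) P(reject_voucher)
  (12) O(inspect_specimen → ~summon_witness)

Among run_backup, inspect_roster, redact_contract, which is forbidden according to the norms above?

run_backup

Premises 8 and 3 cover both cases: O(~inspect_roster → publish_schedule) and O(inspect_roster → publish_schedule). Since ~inspect_roster ∨ inspect_roster is a tautology, O(publish_schedule) follows.
Premise 2 is O(publish_schedule → ~log_out); since O(publish_schedule), deontic closure gives O(~log_out).
Premise 4 is O(~log_out → summon_witness); since O(~log_out), deontic closure gives O(summon_witness).
The contrapositive of premise 12 (O(inspect_specimen → ~summon_witness)) is O(summon_witness → ~inspect_specimen), and O(summon_witness) is already established, so O(~inspect_specimen).
Premise 10, O(~register_prescription → inspect_specimen), contraposes to O(~inspect_specimen → register_prescription); with O(~inspect_specimen) we get O(register_prescription).
Premise 9 is O(run_backup → ~register_prescription); contrapositively O(register_prescription → ~run_backup). Since O(register_prescription) holds, K gives O(~run_backup).
So O(~run_backup) holds, i.e. run_backup is forbidden. None of the other listed options is forbidden under the premises.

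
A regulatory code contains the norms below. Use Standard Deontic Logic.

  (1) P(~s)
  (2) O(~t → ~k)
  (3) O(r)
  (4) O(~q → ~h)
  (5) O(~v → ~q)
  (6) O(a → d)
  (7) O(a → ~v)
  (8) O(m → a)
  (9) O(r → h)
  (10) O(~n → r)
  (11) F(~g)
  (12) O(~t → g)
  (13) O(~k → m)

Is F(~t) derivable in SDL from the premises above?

Premise 3 gives O(r).
Applying K to premise 9 (O(r → h)) and O(r) yields O(h).
Premise 4, O(~q → ~h), contraposes to O(h → q); with O(h) we get O(q).
Premise 5, O(~v → ~q), contraposes to O(q → v); with O(q) we get O(v).
The contrapositive of premise 7 (O(a → ~v)) is O(v → ~a), and O(v) is already established, so O(~a).
The contrapositive of premise 8 (O(m → a)) is O(~a → ~m), and O(~a) is already established, so O(~m).
Premise 13, O(~k → m), contraposes to O(~m → k); with O(~m) we get O(k).
The contrapositive of premise 2 (O(~t → ~k)) is O(k → t), and O(k) is already established, so O(t).
Premises 1, 6, 10, 11, 12 do not contribute to this derivation.
So O(t) holds, i.e. F(~t). The claim follows.

Yes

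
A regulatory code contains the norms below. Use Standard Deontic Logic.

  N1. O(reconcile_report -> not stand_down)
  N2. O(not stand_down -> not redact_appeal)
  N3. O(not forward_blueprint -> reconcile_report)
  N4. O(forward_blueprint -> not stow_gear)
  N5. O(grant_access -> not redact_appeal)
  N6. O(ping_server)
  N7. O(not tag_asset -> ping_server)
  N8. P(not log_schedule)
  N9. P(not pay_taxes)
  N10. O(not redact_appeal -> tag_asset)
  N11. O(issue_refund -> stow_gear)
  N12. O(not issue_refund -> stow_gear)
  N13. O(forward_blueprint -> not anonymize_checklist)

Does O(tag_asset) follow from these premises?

Yes

Premises 12 and 11 cover both cases: O(not issue_refund -> stow_gear) and O(issue_refund -> stow_gear). Since not issue_refund ∨ issue_refund is a tautology, O(stow_gear) follows.
Premise 4, O(forward_blueprint -> not stow_gear), contraposes to O(stow_gear -> not forward_blueprint); with O(stow_gear) we get O(not forward_blueprint).
Premise 3 is O(not forward_blueprint -> reconcile_report); since O(not forward_blueprint), deontic closure gives O(reconcile_report).
With premise 1, O(reconcile_report -> not stand_down), the K-axiom yields O(not stand_down).
From O(not stand_down) and premise 2, O(not stand_down -> not redact_appeal), we obtain O(not redact_appeal).
With premise 10, O(not redact_appeal -> tag_asset), the K-axiom yields O(tag_asset).
Premises 5, 6, 7, 8, 9, 13 do not contribute to this derivation.
So O(tag_asset) follows.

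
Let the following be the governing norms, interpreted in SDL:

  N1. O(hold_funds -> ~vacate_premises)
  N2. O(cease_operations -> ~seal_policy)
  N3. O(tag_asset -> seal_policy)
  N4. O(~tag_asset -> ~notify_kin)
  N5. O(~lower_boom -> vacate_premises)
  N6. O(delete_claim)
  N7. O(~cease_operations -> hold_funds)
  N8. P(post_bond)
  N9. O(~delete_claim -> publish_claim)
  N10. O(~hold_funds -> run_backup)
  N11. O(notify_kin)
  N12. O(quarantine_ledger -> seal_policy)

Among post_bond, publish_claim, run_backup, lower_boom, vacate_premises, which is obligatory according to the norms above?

Premise 11 states O(notify_kin) outright.
The contrapositive of premise 4 (O(~tag_asset -> ~notify_kin)) is O(notify_kin -> tag_asset), and O(notify_kin) is already established, so O(tag_asset).
With premise 3, O(tag_asset -> seal_policy), the K-axiom yields O(seal_policy).
The contrapositive of premise 2 (O(cease_operations -> ~seal_policy)) is O(seal_policy -> ~cease_operations), and O(seal_policy) is already established, so O(~cease_operations).
Premise 7 is O(~cease_operations -> hold_funds); since O(~cease_operations), deontic closure gives O(hold_funds).
With premise 1, O(hold_funds -> ~vacate_premises), the K-axiom yields O(~vacate_premises).
Premise 5, O(~lower_boom -> vacate_premises), contraposes to O(~vacate_premises -> lower_boom); with O(~vacate_premises) we get O(lower_boom).
So O(lower_boom) holds — lower_boom is obligatory. None of the other listed options is made obligatory by any chain of premises.

lower_boom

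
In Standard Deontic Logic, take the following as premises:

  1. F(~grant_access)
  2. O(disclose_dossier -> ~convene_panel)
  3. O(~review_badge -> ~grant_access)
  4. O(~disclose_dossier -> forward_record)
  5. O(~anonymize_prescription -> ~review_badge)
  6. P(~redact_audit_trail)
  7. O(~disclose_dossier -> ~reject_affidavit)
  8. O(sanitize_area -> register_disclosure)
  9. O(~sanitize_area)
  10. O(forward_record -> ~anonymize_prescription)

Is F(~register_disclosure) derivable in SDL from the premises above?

Premise 8 is O(sanitize_area -> register_disclosure), but O(sanitize_area) is not derivable from the premises, so it does not yield O(register_disclosure).
No other premise forces O(register_disclosure). An ideal world satisfying every premise can still have ~register_disclosure true, so F(~register_disclosure) is not derivable.

No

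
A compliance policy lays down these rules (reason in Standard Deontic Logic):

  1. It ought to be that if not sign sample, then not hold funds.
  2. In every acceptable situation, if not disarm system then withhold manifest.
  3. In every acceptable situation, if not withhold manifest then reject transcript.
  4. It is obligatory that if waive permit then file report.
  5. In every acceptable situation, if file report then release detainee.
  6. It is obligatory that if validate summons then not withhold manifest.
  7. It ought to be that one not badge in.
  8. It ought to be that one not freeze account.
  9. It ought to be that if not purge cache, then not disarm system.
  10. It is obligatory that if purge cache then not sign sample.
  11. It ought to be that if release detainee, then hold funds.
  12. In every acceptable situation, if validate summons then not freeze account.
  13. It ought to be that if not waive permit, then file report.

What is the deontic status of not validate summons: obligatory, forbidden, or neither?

Obligatory

By case analysis on waive_permit: premise 4 gives O(waive_permit → file_report) and premise 13 gives O(¬waive_permit → file_report), so O(file_report) either way.
Applying K to premise 5 (O(file_report → release_detainee)) and O(file_report) yields O(release_detainee).
From O(release_detainee) and premise 11, O(release_detainee → hold_funds), we obtain O(hold_funds).
The contrapositive of premise 1 (O(¬sign_sample → ¬hold_funds)) is O(hold_funds → sign_sample), and O(hold_funds) is already established, so O(sign_sample).
Premise 10 is O(purge_cache → ¬sign_sample); contrapositively O(sign_sample → ¬purge_cache). Since O(sign_sample) holds, K gives O(¬purge_cache).
Applying K to premise 9 (O(¬purge_cache → ¬disarm_system)) and O(¬purge_cache) yields O(¬disarm_system).
Applying K to premise 2 (O(¬disarm_system → withhold_manifest)) and O(¬disarm_system) yields O(withhold_manifest).
The contrapositive of premise 6 (O(validate_summons → ¬withhold_manifest)) is O(withhold_manifest → ¬validate_summons), and O(withhold_manifest) is already established, so O(¬validate_summons).
Premises 3, 7, 8, 12 do not contribute to this derivation.
Hence ¬validate_summons is obligatory.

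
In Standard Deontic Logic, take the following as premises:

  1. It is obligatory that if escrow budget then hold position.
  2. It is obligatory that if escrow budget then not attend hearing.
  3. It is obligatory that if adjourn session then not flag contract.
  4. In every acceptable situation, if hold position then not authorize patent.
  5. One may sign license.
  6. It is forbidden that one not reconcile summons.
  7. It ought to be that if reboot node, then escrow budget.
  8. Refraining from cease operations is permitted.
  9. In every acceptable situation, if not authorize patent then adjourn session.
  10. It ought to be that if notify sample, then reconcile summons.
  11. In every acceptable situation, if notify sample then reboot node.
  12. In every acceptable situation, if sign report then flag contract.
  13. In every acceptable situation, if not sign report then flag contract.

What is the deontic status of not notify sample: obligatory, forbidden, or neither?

Premises 12 and 13 cover both cases: O(sign_report → flag_contract) and O(¬sign_report → flag_contract). Since sign_report ∨ ¬sign_report is a tautology, O(flag_contract) follows.
Premise 3 is O(adjourn_session → ¬flag_contract); contrapositively O(flag_contract → ¬adjourn_session). Since O(flag_contract) holds, K gives O(¬adjourn_session).
Premise 9, O(¬authorize_patent → adjourn_session), contraposes to O(¬adjourn_session → authorize_patent); with O(¬adjourn_session) we get O(authorize_patent).
The contrapositive of premise 4 (O(hold_position → ¬authorize_patent)) is O(authorize_patent → ¬hold_position), and O(authorize_patent) is already established, so O(¬hold_position).
Premise 1 is O(escrow_budget → hold_position); contrapositively O(¬hold_position → ¬escrow_budget). Since O(¬hold_position) holds, K gives O(¬escrow_budget).
Premise 7, O(reboot_node → escrow_budget), contraposes to O(¬escrow_budget → ¬reboot_node); with O(¬escrow_budget) we get O(¬reboot_node).
Premise 11 is O(notify_sample → reboot_node); contrapositively O(¬reboot_node → ¬notify_sample). Since O(¬reboot_node) holds, K gives O(¬notify_sample).
Premises 2, 5, 6, 8, 10 do not contribute to this derivation.
Hence ¬notify_sample is obligatory.

Obligatory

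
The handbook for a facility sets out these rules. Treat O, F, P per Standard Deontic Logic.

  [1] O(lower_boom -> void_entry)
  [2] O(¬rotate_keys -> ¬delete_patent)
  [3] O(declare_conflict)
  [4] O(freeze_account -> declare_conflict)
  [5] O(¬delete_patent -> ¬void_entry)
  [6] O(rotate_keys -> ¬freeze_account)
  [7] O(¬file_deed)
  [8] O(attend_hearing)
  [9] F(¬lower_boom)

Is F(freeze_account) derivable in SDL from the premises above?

Premise 9, F(¬lower_boom), is equivalent to O(lower_boom).
From O(lower_boom) and premise 1, O(lower_boom -> void_entry), we obtain O(void_entry).
Premise 5, O(¬delete_patent -> ¬void_entry), contraposes to O(void_entry -> delete_patent); with O(void_entry) we get O(delete_patent).
The contrapositive of premise 2 (O(¬rotate_keys -> ¬delete_patent)) is O(delete_patent -> rotate_keys), and O(delete_patent) is already established, so O(rotate_keys).
Premise 6 is O(rotate_keys -> ¬freeze_account); since O(rotate_keys), deontic closure gives O(¬freeze_account).
Premises 3, 4, 7, 8 do not contribute to this derivation.
So O(¬freeze_account) holds, i.e. F(freeze_account). The claim follows.

Yes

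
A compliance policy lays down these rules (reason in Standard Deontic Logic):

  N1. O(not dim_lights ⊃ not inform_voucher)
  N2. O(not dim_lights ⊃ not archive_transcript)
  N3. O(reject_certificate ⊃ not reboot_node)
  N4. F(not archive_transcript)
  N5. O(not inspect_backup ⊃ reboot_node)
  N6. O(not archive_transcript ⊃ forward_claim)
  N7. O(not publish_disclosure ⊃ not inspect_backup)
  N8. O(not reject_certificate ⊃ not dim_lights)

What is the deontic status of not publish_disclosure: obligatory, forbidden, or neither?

Forbidden

Premise 4, F(not archive_transcript), is equivalent to O(archive_transcript).
The contrapositive of premise 2 (O(not dim_lights ⊃ not archive_transcript)) is O(archive_transcript ⊃ dim_lights), and O(archive_transcript) is already established, so O(dim_lights).
Premise 8, O(not reject_certificate ⊃ not dim_lights), contraposes to O(dim_lights ⊃ reject_certificate); with O(dim_lights) we get O(reject_certificate).
From O(reject_certificate) and premise 3, O(reject_certificate ⊃ not reboot_node), we obtain O(not reboot_node).
Premise 5, O(not inspect_backup ⊃ reboot_node), contraposes to O(not reboot_node ⊃ inspect_backup); with O(not reboot_node) we get O(inspect_backup).
Premise 7 is O(not publish_disclosure ⊃ not inspect_backup); contrapositively O(inspect_backup ⊃ publish_disclosure). Since O(inspect_backup) holds, K gives O(publish_disclosure).
Premises 1, 6 do not contribute to this derivation.
Thus O(publish_disclosure), which is F(not publish_disclosure): not publish_disclosure is forbidden.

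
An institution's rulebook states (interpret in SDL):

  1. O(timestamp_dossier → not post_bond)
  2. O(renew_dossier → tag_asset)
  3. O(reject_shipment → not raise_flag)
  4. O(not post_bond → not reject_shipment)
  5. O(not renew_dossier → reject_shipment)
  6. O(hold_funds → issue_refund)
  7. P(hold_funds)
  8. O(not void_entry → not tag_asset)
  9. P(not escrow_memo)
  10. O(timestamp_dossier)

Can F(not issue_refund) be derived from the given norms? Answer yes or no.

No

Premise 6 is O(hold_funds → issue_refund), but O(hold_funds) is not derivable from the premises (the permission P(hold_funds) asserts only not O(not hold_funds), not O(hold_funds)), so it does not yield O(issue_refund).
No other premise forces O(issue_refund). An ideal world satisfying every premise can still have not issue_refund true, so F(not issue_refund) is not derivable.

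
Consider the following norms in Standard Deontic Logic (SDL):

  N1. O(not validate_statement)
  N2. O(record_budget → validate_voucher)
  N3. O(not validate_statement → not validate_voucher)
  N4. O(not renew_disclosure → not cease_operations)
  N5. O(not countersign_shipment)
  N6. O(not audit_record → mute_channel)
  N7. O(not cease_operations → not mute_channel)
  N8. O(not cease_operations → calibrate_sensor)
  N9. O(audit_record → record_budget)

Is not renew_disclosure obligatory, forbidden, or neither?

From premise 1 we have O(not validate_statement).
Applying K to premise 3 (O(not validate_statement → not validate_voucher)) and O(not validate_statement) yields O(not validate_voucher).
Premise 2 is O(record_budget → validate_voucher); contrapositively O(not validate_voucher → not record_budget). Since O(not validate_voucher) holds, K gives O(not record_budget).
The contrapositive of premise 9 (O(audit_record → record_budget)) is O(not record_budget → not audit_record), and O(not record_budget) is already established, so O(not audit_record).
Applying K to premise 6 (O(not audit_record → mute_channel)) and O(not audit_record) yields O(mute_channel).
Premise 7 is O(not cease_operations → not mute_channel); contrapositively O(mute_channel → cease_operations). Since O(mute_channel) holds, K gives O(cease_operations).
Premise 4 is O(not renew_disclosure → not cease_operations); contrapositively O(cease_operations → renew_disclosure). Since O(cease_operations) holds, K gives O(renew_disclosure).
Premises 5, 8 do not contribute to this derivation.
Thus O(renew_disclosure), which is F(not renew_disclosure): not renew_disclosure is forbidden.

Forbidden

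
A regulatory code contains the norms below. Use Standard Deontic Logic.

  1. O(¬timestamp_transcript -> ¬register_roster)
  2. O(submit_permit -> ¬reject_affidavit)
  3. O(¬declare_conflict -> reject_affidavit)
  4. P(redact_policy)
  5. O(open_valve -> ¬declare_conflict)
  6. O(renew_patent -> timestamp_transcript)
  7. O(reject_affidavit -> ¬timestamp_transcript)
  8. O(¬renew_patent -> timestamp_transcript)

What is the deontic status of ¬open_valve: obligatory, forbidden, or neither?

Premises 8 and 6 cover both cases: O(¬renew_patent -> timestamp_transcript) and O(renew_patent -> timestamp_transcript). Since ¬renew_patent ∨ renew_patent is a tautology, O(timestamp_transcript) follows.
Premise 7, O(reject_affidavit -> ¬timestamp_transcript), contraposes to O(timestamp_transcript -> ¬reject_affidavit); with O(timestamp_transcript) we get O(¬reject_affidavit).
Premise 3, O(¬declare_conflict -> reject_affidavit), contraposes to O(¬reject_affidavit -> declare_conflict); with O(¬reject_affidavit) we get O(declare_conflict).
Premise 5, O(open_valve -> ¬declare_conflict), contraposes to O(declare_conflict -> ¬open_valve); with O(declare_conflict) we get O(¬open_valve).
Premises 1, 2, 4 do not contribute to this derivation.
Hence ¬open_valve is obligatory.

Obligatory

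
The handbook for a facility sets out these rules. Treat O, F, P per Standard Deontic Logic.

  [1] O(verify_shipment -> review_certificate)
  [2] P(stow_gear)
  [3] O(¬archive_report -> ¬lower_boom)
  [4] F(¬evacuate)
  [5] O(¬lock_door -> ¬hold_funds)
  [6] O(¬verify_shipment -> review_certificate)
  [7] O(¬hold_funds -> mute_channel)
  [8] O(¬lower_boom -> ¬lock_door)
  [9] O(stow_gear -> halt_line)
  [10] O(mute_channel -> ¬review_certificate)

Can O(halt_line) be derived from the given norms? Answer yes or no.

No

Premise 9 is O(stow_gear -> halt_line), but O(stow_gear) is not derivable from the premises (the permission P(stow_gear) asserts only ¬O(¬stow_gear), not O(stow_gear)), so it does not yield O(halt_line).
No other premise forces O(halt_line). An ideal world satisfying every premise can still have halt_line false, so O(halt_line) is not derivable.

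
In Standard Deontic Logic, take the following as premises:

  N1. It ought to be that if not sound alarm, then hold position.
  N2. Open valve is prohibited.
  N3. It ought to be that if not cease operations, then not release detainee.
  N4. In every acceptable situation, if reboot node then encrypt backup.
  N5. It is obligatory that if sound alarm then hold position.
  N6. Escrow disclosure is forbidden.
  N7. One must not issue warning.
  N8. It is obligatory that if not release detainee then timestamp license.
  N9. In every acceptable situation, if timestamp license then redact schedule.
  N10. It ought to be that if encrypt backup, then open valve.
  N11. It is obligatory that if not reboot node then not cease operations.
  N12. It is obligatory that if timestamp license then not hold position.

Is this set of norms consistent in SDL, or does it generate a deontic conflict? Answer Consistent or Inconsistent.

Inconsistent

Premises 5 and 1 cover both cases: O(sound_alarm → hold_position) and O(¬sound_alarm → hold_position). Since sound_alarm ∨ ¬sound_alarm is a tautology, O(hold_position) follows.
Premise 12 is O(timestamp_license → ¬hold_position); contrapositively O(hold_position → ¬timestamp_license). Since O(hold_position) holds, K gives O(¬timestamp_license).
Premise 8 is O(¬release_detainee → timestamp_license); contrapositively O(¬timestamp_license → release_detainee). Since O(¬timestamp_license) holds, K gives O(release_detainee).
Premise 3, O(¬cease_operations → ¬release_detainee), contraposes to O(release_detainee → cease_operations); with O(release_detainee) we get O(cease_operations).
Premise 11, O(¬reboot_node → ¬cease_operations), contraposes to O(cease_operations → reboot_node); with O(cease_operations) we get O(reboot_node).
From O(reboot_node) and premise 4, O(reboot_node → encrypt_backup), we obtain O(encrypt_backup).
From O(encrypt_backup) and premise 10, O(encrypt_backup → open_valve), we obtain O(open_valve).
But premise 2, F(open_valve), means O(¬open_valve).
We now have both O(open_valve) and O(¬open_valve) — open_valve is simultaneously obligatory and forbidden, violating the D-axiom.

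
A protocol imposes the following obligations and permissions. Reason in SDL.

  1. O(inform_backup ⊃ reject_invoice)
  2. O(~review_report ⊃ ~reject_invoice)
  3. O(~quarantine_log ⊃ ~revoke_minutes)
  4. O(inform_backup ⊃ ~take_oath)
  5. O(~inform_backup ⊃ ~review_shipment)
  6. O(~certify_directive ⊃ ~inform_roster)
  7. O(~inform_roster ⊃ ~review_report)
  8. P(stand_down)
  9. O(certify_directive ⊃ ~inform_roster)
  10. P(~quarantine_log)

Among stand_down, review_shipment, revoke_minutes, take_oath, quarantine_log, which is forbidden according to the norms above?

review_shipment

Premises 6 and 9 are O(~certify_directive ⊃ ~inform_roster) and O(certify_directive ⊃ ~inform_roster); every ideal world satisfies ~certify_directive or certify_directive, so in either case ~inform_roster holds — hence O(~inform_roster).
Applying K to premise 7 (O(~inform_roster ⊃ ~review_report)) and O(~inform_roster) yields O(~review_report).
With premise 2, O(~review_report ⊃ ~reject_invoice), the K-axiom yields O(~reject_invoice).
Premise 1, O(inform_backup ⊃ reject_invoice), contraposes to O(~reject_invoice ⊃ ~inform_backup); with O(~reject_invoice) we get O(~inform_backup).
Premise 5 is O(~inform_backup ⊃ ~review_shipment); since O(~inform_backup), deontic closure gives O(~review_shipment).
So O(~review_shipment) holds, i.e. review_shipment is forbidden. None of the other listed options is forbidden under the premises.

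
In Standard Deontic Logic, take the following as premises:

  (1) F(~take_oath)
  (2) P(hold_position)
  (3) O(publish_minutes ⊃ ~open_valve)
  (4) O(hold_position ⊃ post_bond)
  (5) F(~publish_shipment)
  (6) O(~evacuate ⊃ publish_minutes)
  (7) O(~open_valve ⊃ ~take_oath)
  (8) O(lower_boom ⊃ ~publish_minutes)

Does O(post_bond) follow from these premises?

No

Premise 4 is O(hold_position ⊃ post_bond), but O(hold_position) is not derivable from the premises (the permission P(hold_position) asserts only ~O(~hold_position), not O(hold_position)), so it does not yield O(post_bond).
No other premise forces O(post_bond). An ideal world satisfying every premise can still have post_bond false, so O(post_bond) is not derivable.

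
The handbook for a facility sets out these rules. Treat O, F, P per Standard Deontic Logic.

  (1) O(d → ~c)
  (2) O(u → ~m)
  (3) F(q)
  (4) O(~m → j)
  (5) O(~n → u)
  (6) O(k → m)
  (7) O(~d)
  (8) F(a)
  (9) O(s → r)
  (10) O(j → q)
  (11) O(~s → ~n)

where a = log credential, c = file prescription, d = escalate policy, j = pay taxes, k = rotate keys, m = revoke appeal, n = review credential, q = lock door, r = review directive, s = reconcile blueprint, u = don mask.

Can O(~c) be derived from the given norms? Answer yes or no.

Premise 1 is O(d → ~c), but O(d) is not derivable from the premises, so it does not yield O(~c).
No other premise forces O(~c). An ideal world satisfying every premise can still have ~c false, so O(~c) is not derivable.

No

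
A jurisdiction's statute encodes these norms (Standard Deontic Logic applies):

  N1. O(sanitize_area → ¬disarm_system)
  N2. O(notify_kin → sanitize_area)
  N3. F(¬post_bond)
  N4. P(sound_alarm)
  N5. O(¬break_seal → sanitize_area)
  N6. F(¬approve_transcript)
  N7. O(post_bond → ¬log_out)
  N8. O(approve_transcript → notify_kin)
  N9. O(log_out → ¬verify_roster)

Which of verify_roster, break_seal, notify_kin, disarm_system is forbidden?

disarm_system

Premise 6 is F(¬approve_transcript), i.e. O(approve_transcript).
Applying K to premise 8 (O(approve_transcript → notify_kin)) and O(approve_transcript) yields O(notify_kin).
Premise 2 is O(notify_kin → sanitize_area); since O(notify_kin), deontic closure gives O(sanitize_area).
With premise 1, O(sanitize_area → ¬disarm_system), the K-axiom yields O(¬disarm_system).
So O(¬disarm_system) holds, i.e. disarm_system is forbidden. None of the other listed options is forbidden under the premises.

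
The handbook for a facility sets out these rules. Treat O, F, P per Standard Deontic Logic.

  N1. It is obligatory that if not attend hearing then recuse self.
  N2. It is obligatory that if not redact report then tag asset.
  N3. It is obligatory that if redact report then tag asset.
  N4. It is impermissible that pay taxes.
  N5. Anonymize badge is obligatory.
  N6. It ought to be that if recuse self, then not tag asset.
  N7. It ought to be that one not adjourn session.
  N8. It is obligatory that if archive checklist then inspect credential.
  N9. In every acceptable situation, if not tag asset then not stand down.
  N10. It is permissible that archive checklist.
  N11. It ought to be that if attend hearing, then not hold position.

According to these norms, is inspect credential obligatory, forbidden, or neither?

Neither

Premise 8 is O(archive_checklist → inspect_credential), but O(archive_checklist) is not derivable from the premises (the permission P(archive_checklist) asserts only ¬O(¬archive_checklist), not O(archive_checklist)), so it does not yield O(inspect_credential).
No premise or chain of K-axiom applications forces O(inspect_credential), and none forces O(¬inspect_credential). So inspect_credential is neither obligatory nor forbidden under these norms.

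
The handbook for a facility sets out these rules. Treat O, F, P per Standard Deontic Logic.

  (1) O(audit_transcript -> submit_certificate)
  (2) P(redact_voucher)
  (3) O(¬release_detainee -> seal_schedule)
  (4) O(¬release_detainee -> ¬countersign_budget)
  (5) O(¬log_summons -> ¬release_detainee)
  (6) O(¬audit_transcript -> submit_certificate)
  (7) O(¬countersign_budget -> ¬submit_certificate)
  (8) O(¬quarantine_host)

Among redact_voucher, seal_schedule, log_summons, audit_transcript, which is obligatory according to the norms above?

log_summons

Premises 1 and 6 cover both cases: O(audit_transcript -> submit_certificate) and O(¬audit_transcript -> submit_certificate). Since audit_transcript ∨ ¬audit_transcript is a tautology, O(submit_certificate) follows.
Premise 7, O(¬countersign_budget -> ¬submit_certificate), contraposes to O(submit_certificate -> countersign_budget); with O(submit_certificate) we get O(countersign_budget).
Premise 4 is O(¬release_detainee -> ¬countersign_budget); contrapositively O(countersign_budget -> release_detainee). Since O(countersign_budget) holds, K gives O(release_detainee).
Premise 5 is O(¬log_summons -> ¬release_detainee); contrapositively O(release_detainee -> log_summons). Since O(release_detainee) holds, K gives O(log_summons).
So O(log_summons) holds — log_summons is obligatory. None of the other listed options is made obligatory by any chain of premises.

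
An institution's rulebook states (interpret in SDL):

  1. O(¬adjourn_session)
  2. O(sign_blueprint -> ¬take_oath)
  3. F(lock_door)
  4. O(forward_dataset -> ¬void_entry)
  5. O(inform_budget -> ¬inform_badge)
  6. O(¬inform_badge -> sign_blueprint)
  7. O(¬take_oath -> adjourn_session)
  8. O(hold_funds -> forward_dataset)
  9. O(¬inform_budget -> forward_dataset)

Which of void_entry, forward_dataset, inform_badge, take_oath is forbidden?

void_entry

Premise 1 states O(¬adjourn_session) outright.
The contrapositive of premise 7 (O(¬take_oath -> adjourn_session)) is O(¬adjourn_session -> take_oath), and O(¬adjourn_session) is already established, so O(take_oath).
The contrapositive of premise 2 (O(sign_blueprint -> ¬take_oath)) is O(take_oath -> ¬sign_blueprint), and O(take_oath) is already established, so O(¬sign_blueprint).
Premise 6 is O(¬inform_badge -> sign_blueprint); contrapositively O(¬sign_blueprint -> inform_badge). Since O(¬sign_blueprint) holds, K gives O(inform_badge).
The contrapositive of premise 5 (O(inform_budget -> ¬inform_badge)) is O(inform_badge -> ¬inform_budget), and O(inform_badge) is already established, so O(¬inform_budget).
Premise 9 is O(¬inform_budget -> forward_dataset); since O(¬inform_budget), deontic closure gives O(forward_dataset).
With premise 4, O(forward_dataset -> ¬void_entry), the K-axiom yields O(¬void_entry).
So O(¬void_entry) holds, i.e. void_entry is forbidden. None of the other listed options is forbidden under the premises.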